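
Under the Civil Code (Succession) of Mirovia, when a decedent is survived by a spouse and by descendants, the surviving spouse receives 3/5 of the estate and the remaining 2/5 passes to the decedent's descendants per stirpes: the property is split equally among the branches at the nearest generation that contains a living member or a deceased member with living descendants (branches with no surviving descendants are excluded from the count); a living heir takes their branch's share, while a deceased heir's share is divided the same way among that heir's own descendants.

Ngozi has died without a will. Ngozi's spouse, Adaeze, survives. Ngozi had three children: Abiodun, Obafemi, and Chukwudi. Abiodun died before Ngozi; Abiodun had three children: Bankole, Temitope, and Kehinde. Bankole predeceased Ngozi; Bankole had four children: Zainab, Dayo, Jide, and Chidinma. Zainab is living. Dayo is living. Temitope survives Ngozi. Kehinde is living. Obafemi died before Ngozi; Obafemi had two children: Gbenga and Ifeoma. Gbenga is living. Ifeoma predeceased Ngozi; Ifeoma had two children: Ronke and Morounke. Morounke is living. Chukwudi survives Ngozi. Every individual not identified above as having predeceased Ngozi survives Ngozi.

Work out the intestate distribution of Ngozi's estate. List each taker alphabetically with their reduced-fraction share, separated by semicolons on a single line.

Adaeze, as surviving spouse, takes 3/5.
The remaining 2/5 passes to Ngozi's descendants per stirpes.
The 2/5 is divided into 3 equal shares of 2/15 among Abiodun, Obafemi, Chukwudi.
Abiodun predeceased; the 2/15 allotted to Abiodun's branch passes to Abiodun's issue by representation.
The 2/15 is divided into 3 equal shares of 2/45 among Bankole, Temitope, Kehinde.
Bankole predeceased; the 2/45 allotted to Bankole's branch passes to Bankole's issue by representation.
The 2/45 is divided into 4 equal shares of 1/90 among Zainab, Dayo, Jide, Chidinma.
Zainab is living and takes 1/90.
Dayo is living and takes 1/90.
Jide is living and takes 1/90.
Chidinma is living and takes 1/90.
Temitope is living and takes 2/45.
Kehinde is living and takes 2/45.
Obafemi predeceased; the 2/15 allotted to Obafemi's branch passes to Obafemi's issue by representation.
The 2/15 is divided into 2 equal shares of 1/15 among Gbenga, Ifeoma.
Gbenga is living and takes 1/15.
Ifeoma predeceased; the 1/15 allotted to Ifeoma's branch passes to Ifeoma's issue by representation.
The 1/15 is divided into 2 equal shares of 1/30 among Ronke, Morounke.
Ronke is living and takes 1/30.
Morounke is living and takes 1/30.
Chukwudi is living and takes 2/15.

Adaeze 3/5; Chidinma 1/90; Chukwudi 2/15; Dayo 1/90; Gbenga 1/15; Jide 1/90; Kehinde 2/45; Morounke 1/30; Ronke 1/30; Temitope 2/45; Zainab 1/90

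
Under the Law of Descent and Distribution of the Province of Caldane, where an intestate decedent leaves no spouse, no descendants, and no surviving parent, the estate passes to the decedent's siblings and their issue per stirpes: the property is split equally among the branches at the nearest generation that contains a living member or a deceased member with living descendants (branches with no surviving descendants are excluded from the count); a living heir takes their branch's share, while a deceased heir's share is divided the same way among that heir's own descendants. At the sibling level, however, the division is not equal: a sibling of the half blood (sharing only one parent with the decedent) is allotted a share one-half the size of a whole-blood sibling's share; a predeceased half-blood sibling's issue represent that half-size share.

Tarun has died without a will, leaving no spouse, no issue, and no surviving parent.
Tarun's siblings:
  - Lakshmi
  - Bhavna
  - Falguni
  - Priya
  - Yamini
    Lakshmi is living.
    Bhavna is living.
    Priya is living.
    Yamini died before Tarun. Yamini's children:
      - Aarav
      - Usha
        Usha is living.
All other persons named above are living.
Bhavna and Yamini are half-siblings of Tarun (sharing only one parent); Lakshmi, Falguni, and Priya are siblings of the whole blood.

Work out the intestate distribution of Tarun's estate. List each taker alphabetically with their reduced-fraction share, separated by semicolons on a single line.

Aarav 1/16; Bhavna 1/8; Falguni 1/4; Lakshmi 1/4; Priya 1/4; Usha 1/16

No spouse, descendants, or parent survives, so the estate passes to Tarun's siblings per stirpes.
Half-blood siblings count for one-half the weight of whole-blood siblings at the initial division.
Dividing 1 in proportion to weights (total weight 4): Lakshmi (weight 1) → 1/4; Bhavna (weight 1/2) → 1/8; Falguni (weight 1) → 1/4; Priya (weight 1) → 1/4; Yamini (weight 1/2) → 1/8.
Lakshmi is living and takes 1/4.
Bhavna is living and takes 1/8.
Falguni is living and takes 1/4.
Priya is living and takes 1/4.
Yamini predeceased; the 1/8 allotted to Yamini's branch passes to Yamini's issue by representation.
The 1/8 is divided into 2 equal shares of 1/16 among Aarav, Usha.
Aarav is living and takes 1/16.
Usha is living and takes 1/16.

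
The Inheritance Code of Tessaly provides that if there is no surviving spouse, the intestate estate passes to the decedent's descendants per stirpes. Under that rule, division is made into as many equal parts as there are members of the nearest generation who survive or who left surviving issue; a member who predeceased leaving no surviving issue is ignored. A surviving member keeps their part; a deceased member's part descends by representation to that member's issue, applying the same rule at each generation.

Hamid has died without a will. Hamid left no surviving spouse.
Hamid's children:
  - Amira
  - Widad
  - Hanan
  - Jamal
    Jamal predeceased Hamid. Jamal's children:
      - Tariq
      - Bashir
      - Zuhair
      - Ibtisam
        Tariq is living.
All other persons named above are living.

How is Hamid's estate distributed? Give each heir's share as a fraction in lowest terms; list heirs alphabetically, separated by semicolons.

There is no surviving spouse, so the entire estate passes to Hamid's descendants per stirpes.
The estate is divided into 4 equal shares of 1/4 among Amira, Widad, Hanan, Jamal.
Amira is living and takes 1/4.
Widad is living and takes 1/4.
Hanan is living and takes 1/4.
Jamal predeceased; the 1/4 allotted to Jamal's branch passes to Jamal's issue by representation.
The 1/4 is divided into 4 equal shares of 1/16 among Tariq, Bashir, Zuhair, Ibtisam.
Tariq is living and takes 1/16.
Bashir is living and takes 1/16.
Zuhair is living and takes 1/16.
Ibtisam is living and takes 1/16.

Amira 1/4; Bashir 1/16; Hanan 1/4; Ibtisam 1/16; Tariq 1/16; Widad 1/4; Zuhair 1/16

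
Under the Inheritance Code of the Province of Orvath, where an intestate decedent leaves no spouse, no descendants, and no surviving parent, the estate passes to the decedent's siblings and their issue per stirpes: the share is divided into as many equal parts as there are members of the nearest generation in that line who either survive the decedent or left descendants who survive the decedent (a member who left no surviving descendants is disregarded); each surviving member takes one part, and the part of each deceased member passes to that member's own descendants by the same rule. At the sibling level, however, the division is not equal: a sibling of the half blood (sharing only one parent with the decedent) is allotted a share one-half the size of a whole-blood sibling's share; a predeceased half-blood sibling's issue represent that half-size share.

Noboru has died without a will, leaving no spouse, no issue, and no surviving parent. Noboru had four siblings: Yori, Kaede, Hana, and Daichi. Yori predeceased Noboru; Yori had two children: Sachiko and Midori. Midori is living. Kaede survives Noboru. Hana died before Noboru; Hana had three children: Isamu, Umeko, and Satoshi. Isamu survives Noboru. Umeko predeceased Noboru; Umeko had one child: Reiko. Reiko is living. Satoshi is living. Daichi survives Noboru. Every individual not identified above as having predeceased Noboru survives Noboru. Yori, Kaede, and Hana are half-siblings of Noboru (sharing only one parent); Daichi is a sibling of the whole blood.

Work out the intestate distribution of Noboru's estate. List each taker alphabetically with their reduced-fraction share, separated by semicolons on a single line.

Daichi 2/5; Isamu 1/15; Kaede 1/5; Midori 1/10; Reiko 1/15; Sachiko 1/10; Satoshi 1/15

No spouse, descendants, or parent survives, so the estate passes to Noboru's siblings per stirpes.
Half-blood siblings count for one-half the weight of whole-blood siblings at the initial division.
Dividing 1 in proportion to weights (total weight 5/2): Yori (weight 1/2) → 1/5; Kaede (weight 1/2) → 1/5; Hana (weight 1/2) → 1/5; Daichi (weight 1) → 2/5.
Yori predeceased; the 1/5 allotted to Yori's branch passes to Yori's issue by representation.
The 1/5 is divided into 2 equal shares of 1/10 among Sachiko, Midori.
Sachiko is living and takes 1/10.
Midori is living and takes 1/10.
Kaede is living and takes 1/5.
Hana predeceased; the 1/5 allotted to Hana's branch passes to Hana's issue by representation.
The 1/5 is divided into 3 equal shares of 1/15 among Isamu, Umeko, Satoshi.
Isamu is living and takes 1/15.
Umeko predeceased; the 1/15 allotted to Umeko's branch passes to Umeko's issue by representation.
Reiko is the sole taker at this level and receives the full 1/15.
Satoshi is living and takes 1/15.
Daichi is living and takes 2/5.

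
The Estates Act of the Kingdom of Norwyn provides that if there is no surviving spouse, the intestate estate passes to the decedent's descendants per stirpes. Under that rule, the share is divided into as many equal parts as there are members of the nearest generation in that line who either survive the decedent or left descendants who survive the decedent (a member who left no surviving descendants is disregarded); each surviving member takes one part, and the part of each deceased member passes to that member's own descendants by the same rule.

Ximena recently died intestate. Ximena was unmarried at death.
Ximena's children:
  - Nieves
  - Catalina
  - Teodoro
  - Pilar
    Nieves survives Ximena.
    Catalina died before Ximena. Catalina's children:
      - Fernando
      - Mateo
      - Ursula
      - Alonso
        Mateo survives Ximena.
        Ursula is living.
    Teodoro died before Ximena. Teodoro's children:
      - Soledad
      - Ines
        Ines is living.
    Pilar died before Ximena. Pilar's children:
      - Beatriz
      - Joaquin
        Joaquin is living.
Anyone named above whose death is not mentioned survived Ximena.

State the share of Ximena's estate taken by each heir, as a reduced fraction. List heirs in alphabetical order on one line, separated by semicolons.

Alonso 1/16; Beatriz 1/8; Fernando 1/16; Ines 1/8; Joaquin 1/8; Mateo 1/16; Nieves 1/4; Soledad 1/8; Ursula 1/16

There is no surviving spouse, so the entire estate passes to Ximena's descendants per stirpes.
The estate is divided into 4 equal shares of 1/4 among Nieves, Catalina, Teodoro, Pilar.
Nieves is living and takes 1/4.
Catalina predeceased; the 1/4 allotted to Catalina's branch passes to Catalina's issue by representation.
The 1/4 is divided into 4 equal shares of 1/16 among Fernando, Mateo, Ursula, Alonso.
Fernando is living and takes 1/16.
Mateo is living and takes 1/16.
Ursula is living and takes 1/16.
Alonso is living and takes 1/16.
Teodoro predeceased; the 1/4 allotted to Teodoro's branch passes to Teodoro's issue by representation.
The 1/4 is divided into 2 equal shares of 1/8 among Soledad, Ines.
Soledad is living and takes 1/8.
Ines is living and takes 1/8.
Pilar predeceased; the 1/4 allotted to Pilar's branch passes to Pilar's issue by representation.
The 1/4 is divided into 2 equal shares of 1/8 among Beatriz, Joaquin.
Beatriz is living and takes 1/8.
Joaquin is living and takes 1/8.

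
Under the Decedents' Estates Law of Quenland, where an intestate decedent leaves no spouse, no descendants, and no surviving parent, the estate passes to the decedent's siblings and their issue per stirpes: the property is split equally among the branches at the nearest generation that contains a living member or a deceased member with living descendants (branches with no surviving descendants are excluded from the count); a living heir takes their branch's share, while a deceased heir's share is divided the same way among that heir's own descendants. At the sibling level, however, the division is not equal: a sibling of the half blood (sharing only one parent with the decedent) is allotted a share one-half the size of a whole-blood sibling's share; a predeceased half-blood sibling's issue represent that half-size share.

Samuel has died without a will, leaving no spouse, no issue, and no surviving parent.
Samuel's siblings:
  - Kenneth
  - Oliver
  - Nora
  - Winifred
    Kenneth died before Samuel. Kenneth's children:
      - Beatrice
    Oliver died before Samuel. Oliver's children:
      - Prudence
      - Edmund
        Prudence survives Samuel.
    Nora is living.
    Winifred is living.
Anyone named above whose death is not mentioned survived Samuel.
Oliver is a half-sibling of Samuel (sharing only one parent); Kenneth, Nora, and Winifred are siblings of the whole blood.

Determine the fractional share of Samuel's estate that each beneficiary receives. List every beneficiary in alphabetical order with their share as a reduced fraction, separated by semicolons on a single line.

Beatrice 2/7; Edmund 1/14; Nora 2/7; Prudence 1/14; Winifred 2/7

No spouse, descendants, or parent survives, so the estate passes to Samuel's siblings per stirpes.
Half-blood siblings count for one-half the weight of whole-blood siblings at the initial division.
Dividing 1 in proportion to weights (total weight 7/2): Kenneth (weight 1) → 2/7; Oliver (weight 1/2) → 1/7; Nora (weight 1) → 2/7; Winifred (weight 1) → 2/7.
Kenneth predeceased; the 2/7 allotted to Kenneth's branch passes to Kenneth's issue by representation.
Beatrice is the sole taker at this level and receives the full 2/7.
Oliver predeceased; the 1/7 allotted to Oliver's branch passes to Oliver's issue by representation.
The 1/7 is divided into 2 equal shares of 1/14 among Prudence, Edmund.
Prudence is living and takes 1/14.
Edmund is living and takes 1/14.
Nora is living and takes 2/7.
Winifred is living and takes 2/7.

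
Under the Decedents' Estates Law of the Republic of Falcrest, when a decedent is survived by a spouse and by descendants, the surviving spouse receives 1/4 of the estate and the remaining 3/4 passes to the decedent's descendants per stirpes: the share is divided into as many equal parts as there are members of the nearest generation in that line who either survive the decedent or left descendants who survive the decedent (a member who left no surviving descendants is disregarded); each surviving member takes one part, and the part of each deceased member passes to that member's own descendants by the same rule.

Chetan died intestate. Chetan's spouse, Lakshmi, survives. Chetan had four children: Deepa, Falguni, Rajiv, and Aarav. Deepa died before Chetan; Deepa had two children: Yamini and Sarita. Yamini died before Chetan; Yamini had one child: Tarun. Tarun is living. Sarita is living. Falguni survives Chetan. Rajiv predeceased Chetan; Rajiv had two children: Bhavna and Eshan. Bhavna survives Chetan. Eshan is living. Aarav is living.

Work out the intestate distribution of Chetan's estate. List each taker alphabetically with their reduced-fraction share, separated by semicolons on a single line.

Aarav 3/16; Bhavna 3/32; Eshan 3/32; Falguni 3/16; Lakshmi 1/4; Sarita 3/32; Tarun 3/32

Lakshmi, as surviving spouse, takes 1/4.
The remaining 3/4 passes to Chetan's descendants per stirpes.
The 3/4 is divided into 4 equal shares of 3/16 among Deepa, Falguni, Rajiv, Aarav.
Deepa predeceased; the 3/16 allotted to Deepa's branch passes to Deepa's issue by representation.
The 3/16 is divided into 2 equal shares of 3/32 among Yamini, Sarita.
Yamini predeceased; the 3/32 allotted to Yamini's branch passes to Yamini's issue by representation.
Tarun is the sole taker at this level and receives the full 3/32.
Sarita is living and takes 3/32.
Falguni is living and takes 3/16.
Rajiv predeceased; the 3/16 allotted to Rajiv's branch passes to Rajiv's issue by representation.
The 3/16 is divided into 2 equal shares of 3/32 among Bhavna, Eshan.
Bhavna is living and takes 3/32.
Eshan is living and takes 3/32.
Aarav is living and takes 3/16.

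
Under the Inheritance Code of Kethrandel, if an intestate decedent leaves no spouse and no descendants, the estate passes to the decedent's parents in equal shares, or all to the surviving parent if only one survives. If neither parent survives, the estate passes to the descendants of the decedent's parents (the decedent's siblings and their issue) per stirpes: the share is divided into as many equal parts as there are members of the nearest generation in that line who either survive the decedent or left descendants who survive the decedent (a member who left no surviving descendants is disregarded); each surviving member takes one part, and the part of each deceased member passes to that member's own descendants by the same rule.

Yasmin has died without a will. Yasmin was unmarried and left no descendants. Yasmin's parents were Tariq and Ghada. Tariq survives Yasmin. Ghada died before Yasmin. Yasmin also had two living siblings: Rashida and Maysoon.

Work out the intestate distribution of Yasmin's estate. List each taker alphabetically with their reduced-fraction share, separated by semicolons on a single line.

Tariq 1

Only one parent, Tariq, survives, so Tariq takes the entire estate. The siblings take nothing because a surviving parent has priority.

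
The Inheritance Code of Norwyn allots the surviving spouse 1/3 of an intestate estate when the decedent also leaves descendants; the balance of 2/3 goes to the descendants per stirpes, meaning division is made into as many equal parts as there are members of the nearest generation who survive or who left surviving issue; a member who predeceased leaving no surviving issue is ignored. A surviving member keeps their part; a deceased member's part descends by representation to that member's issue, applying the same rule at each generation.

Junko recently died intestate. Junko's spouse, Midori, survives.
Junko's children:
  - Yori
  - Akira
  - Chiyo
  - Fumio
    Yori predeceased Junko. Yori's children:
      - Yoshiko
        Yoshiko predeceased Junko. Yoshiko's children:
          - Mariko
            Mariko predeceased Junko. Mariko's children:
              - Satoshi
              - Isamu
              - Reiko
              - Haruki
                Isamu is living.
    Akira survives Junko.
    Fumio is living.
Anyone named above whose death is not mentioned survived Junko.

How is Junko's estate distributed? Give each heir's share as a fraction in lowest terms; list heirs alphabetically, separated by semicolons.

Akira 1/6; Chiyo 1/6; Fumio 1/6; Haruki 1/24; Isamu 1/24; Midori 1/3; Reiko 1/24; Satoshi 1/24

Midori, as surviving spouse, takes 1/3.
The remaining 2/3 passes to Junko's descendants per stirpes.
The 2/3 is divided into 4 equal shares of 1/6 among Yori, Akira, Chiyo, Fumio.
Yori predeceased; the 1/6 allotted to Yori's branch passes to Yori's issue by representation.
Yoshiko's line is the sole branch at this level, so the full 1/6 passes to Yoshiko's issue by representation.
Mariko's line is the sole branch at this level, so the full 1/6 passes to Mariko's issue by representation.
The 1/6 is divided into 4 equal shares of 1/24 among Satoshi, Isamu, Reiko, Haruki.
Satoshi is living and takes 1/24.
Isamu is living and takes 1/24.
Reiko is living and takes 1/24.
Haruki is living and takes 1/24.
Akira is living and takes 1/6.
Chiyo is living and takes 1/6.
Fumio is living and takes 1/6.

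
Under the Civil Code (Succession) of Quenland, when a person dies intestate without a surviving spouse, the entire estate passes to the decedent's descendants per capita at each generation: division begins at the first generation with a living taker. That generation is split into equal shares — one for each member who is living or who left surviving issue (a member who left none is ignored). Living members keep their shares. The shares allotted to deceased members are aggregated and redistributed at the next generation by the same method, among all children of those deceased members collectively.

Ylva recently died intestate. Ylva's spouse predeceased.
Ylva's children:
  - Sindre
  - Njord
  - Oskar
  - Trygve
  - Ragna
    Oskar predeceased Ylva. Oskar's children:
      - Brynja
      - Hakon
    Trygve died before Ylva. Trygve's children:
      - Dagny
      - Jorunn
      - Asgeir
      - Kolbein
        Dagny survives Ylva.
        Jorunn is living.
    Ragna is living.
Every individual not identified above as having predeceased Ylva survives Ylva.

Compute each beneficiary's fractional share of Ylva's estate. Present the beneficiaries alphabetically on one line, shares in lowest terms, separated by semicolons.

There is no surviving spouse, so the entire estate passes to Ylva's descendants per capita at each generation.
At generation 1 (Sindre, Njord, Oskar, Trygve, Ragna) there are 5 shares of (1)/5 = 1/5 each.
Living: Sindre, Njord, and Ragna — each takes 1/5.
Deceased: Oskar and Trygve. Their combined 2/5 is pooled and carried to generation 2.
At generation 2 (Brynja, Hakon, Dagny, Jorunn, Asgeir, Kolbein) there are 6 shares of (2/5)/6 = 1/15 each.
Living: Brynja, Hakon, Dagny, Jorunn, Asgeir, and Kolbein — each takes 1/15.

Asgeir 1/15; Brynja 1/15; Dagny 1/15; Hakon 1/15; Jorunn 1/15; Kolbein 1/15; Njord 1/5; Ragna 1/5; Sindre 1/5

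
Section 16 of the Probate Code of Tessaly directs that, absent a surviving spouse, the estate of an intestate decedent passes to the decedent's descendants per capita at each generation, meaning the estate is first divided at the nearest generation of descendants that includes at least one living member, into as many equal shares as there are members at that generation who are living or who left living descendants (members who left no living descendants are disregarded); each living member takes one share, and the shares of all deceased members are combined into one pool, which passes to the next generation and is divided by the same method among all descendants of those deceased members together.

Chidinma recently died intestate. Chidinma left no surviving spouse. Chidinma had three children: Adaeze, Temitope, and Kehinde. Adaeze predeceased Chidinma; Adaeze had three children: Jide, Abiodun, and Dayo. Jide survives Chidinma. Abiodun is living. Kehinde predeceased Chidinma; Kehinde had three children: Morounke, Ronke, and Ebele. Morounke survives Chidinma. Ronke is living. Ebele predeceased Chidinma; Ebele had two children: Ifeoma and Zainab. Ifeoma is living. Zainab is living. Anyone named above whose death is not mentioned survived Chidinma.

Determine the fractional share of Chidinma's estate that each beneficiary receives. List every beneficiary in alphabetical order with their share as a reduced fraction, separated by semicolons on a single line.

There is no surviving spouse, so the entire estate passes to Chidinma's descendants per capita at each generation.
At generation 1 (Adaeze, Temitope, Kehinde) there are 3 shares of (1)/3 = 1/3 each.
Living: Temitope — each takes 1/3.
Deceased: Adaeze and Kehinde. Their combined 2/3 is pooled and carried to generation 2.
At generation 2 (Jide, Abiodun, Dayo, Morounke, Ronke, Ebele) there are 6 shares of (2/3)/6 = 1/9 each.
Living: Jide, Abiodun, Dayo, Morounke, and Ronke — each takes 1/9.
Deceased: Ebele. That 1/9 share is carried to generation 3.
At generation 3 (Ifeoma, Zainab) there are 2 shares of (1/9)/2 = 1/18 each.
Living: Ifeoma and Zainab — each takes 1/18.

Abiodun 1/9; Dayo 1/9; Ifeoma 1/18; Jide 1/9; Morounke 1/9; Ronke 1/9; Temitope 1/3; Zainab 1/18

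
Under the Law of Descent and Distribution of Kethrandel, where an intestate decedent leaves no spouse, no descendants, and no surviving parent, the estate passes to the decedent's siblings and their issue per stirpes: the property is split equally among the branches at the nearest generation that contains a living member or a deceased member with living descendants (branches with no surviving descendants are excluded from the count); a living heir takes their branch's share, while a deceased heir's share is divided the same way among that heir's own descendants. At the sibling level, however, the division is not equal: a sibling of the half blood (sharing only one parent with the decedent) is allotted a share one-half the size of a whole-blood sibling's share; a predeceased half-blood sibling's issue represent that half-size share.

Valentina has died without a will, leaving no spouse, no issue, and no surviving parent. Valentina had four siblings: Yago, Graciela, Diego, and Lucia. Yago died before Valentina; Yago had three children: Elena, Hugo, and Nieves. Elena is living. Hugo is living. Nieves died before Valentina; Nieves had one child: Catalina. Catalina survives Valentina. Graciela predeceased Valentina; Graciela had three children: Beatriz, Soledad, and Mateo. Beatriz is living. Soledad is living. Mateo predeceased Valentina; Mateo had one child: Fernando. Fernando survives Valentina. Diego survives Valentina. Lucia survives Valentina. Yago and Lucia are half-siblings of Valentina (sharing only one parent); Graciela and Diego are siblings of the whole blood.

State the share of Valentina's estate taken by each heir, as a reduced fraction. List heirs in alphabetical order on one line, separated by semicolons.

No spouse, descendants, or parent survives, so the estate passes to Valentina's siblings per stirpes.
Half-blood siblings count for one-half the weight of whole-blood siblings at the initial division.
Dividing 1 in proportion to weights (total weight 3): Yago (weight 1/2) → 1/6; Graciela (weight 1) → 1/3; Diego (weight 1) → 1/3; Lucia (weight 1/2) → 1/6.
Yago predeceased; the 1/6 allotted to Yago's branch passes to Yago's issue by representation.
The 1/6 is divided into 3 equal shares of 1/18 among Elena, Hugo, Nieves.
Elena is living and takes 1/18.
Hugo is living and takes 1/18.
Nieves predeceased; the 1/18 allotted to Nieves's branch passes to Nieves's issue by representation.
Catalina is the sole taker at this level and receives the full 1/18.
Graciela predeceased; the 1/3 allotted to Graciela's branch passes to Graciela's issue by representation.
The 1/3 is divided into 3 equal shares of 1/9 among Beatriz, Soledad, Mateo.
Beatriz is living and takes 1/9.
Soledad is living and takes 1/9.
Mateo predeceased; the 1/9 allotted to Mateo's branch passes to Mateo's issue by representation.
Fernando is the sole taker at this level and receives the full 1/9.
Diego is living and takes 1/3.
Lucia is living and takes 1/6.

Beatriz 1/9; Catalina 1/18; Diego 1/3; Elena 1/18; Fernando 1/9; Hugo 1/18; Lucia 1/6; Soledad 1/9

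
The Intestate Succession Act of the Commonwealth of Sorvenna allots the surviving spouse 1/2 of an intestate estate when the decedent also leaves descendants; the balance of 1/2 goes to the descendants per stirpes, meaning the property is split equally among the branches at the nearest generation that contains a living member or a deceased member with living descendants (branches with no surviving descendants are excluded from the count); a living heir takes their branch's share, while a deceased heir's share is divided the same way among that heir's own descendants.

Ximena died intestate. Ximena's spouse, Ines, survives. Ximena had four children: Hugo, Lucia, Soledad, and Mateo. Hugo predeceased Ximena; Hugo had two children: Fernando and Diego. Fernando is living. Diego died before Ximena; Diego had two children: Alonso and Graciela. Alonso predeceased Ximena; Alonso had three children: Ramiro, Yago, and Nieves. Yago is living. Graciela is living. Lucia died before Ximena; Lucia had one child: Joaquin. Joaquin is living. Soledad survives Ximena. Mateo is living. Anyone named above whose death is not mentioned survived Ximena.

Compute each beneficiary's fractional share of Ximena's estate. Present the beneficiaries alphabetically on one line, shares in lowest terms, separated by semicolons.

Fernando 1/16; Graciela 1/32; Ines 1/2; Joaquin 1/8; Mateo 1/8; Nieves 1/96; Ramiro 1/96; Soledad 1/8; Yago 1/96

Ines, as surviving spouse, takes 1/2.
The remaining 1/2 passes to Ximena's descendants per stirpes.
The 1/2 is divided into 4 equal shares of 1/8 among Hugo, Lucia, Soledad, Mateo.
Hugo predeceased; the 1/8 allotted to Hugo's branch passes to Hugo's issue by representation.
The 1/8 is divided into 2 equal shares of 1/16 among Fernando, Diego.
Fernando is living and takes 1/16.
Diego predeceased; the 1/16 allotted to Diego's branch passes to Diego's issue by representation.
The 1/16 is divided into 2 equal shares of 1/32 among Alonso, Graciela.
Alonso predeceased; the 1/32 allotted to Alonso's branch passes to Alonso's issue by representation.
The 1/32 is divided into 3 equal shares of 1/96 among Ramiro, Yago, Nieves.
Ramiro is living and takes 1/96.
Yago is living and takes 1/96.
Nieves is living and takes 1/96.
Graciela is living and takes 1/32.
Lucia predeceased; the 1/8 allotted to Lucia's branch passes to Lucia's issue by representation.
Joaquin is the sole taker at this level and receives the full 1/8.
Soledad is living and takes 1/8.
Mateo is living and takes 1/8.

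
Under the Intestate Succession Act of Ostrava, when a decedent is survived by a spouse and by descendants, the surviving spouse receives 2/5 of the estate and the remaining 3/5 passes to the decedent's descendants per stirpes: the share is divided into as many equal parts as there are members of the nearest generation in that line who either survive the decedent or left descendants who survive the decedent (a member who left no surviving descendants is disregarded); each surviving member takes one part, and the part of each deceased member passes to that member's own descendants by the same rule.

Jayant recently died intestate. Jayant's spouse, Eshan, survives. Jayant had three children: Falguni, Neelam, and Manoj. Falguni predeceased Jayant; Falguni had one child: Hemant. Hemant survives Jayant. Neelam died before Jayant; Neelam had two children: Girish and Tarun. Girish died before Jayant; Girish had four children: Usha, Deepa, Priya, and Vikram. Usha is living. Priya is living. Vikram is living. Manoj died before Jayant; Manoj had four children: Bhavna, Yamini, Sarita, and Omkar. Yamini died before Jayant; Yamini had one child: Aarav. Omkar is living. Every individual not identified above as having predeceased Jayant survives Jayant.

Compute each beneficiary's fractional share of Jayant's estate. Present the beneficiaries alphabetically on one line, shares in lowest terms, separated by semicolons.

Aarav 1/20; Bhavna 1/20; Deepa 1/40; Eshan 2/5; Hemant 1/5; Omkar 1/20; Priya 1/40; Sarita 1/20; Tarun 1/10; Usha 1/40; Vikram 1/40

Eshan, as surviving spouse, takes 2/5.
The remaining 3/5 passes to Jayant's descendants per stirpes.
The 3/5 is divided into 3 equal shares of 1/5 among Falguni, Neelam, Manoj.
Falguni predeceased; the 1/5 allotted to Falguni's branch passes to Falguni's issue by representation.
Hemant is the sole taker at this level and receives the full 1/5.
Neelam predeceased; the 1/5 allotted to Neelam's branch passes to Neelam's issue by representation.
The 1/5 is divided into 2 equal shares of 1/10 among Girish, Tarun.
Girish predeceased; the 1/10 allotted to Girish's branch passes to Girish's issue by representation.
The 1/10 is divided into 4 equal shares of 1/40 among Usha, Deepa, Priya, Vikram.
Usha is living and takes 1/40.
Deepa is living and takes 1/40.
Priya is living and takes 1/40.
Vikram is living and takes 1/40.
Tarun is living and takes 1/10.
Manoj predeceased; the 1/5 allotted to Manoj's branch passes to Manoj's issue by representation.
The 1/5 is divided into 4 equal shares of 1/20 among Bhavna, Yamini, Sarita, Omkar.
Bhavna is living and takes 1/20.
Yamini predeceased; the 1/20 allotted to Yamini's branch passes to Yamini's issue by representation.
Aarav is the sole taker at this level and receives the full 1/20.
Sarita is living and takes 1/20.
Omkar is living and takes 1/20.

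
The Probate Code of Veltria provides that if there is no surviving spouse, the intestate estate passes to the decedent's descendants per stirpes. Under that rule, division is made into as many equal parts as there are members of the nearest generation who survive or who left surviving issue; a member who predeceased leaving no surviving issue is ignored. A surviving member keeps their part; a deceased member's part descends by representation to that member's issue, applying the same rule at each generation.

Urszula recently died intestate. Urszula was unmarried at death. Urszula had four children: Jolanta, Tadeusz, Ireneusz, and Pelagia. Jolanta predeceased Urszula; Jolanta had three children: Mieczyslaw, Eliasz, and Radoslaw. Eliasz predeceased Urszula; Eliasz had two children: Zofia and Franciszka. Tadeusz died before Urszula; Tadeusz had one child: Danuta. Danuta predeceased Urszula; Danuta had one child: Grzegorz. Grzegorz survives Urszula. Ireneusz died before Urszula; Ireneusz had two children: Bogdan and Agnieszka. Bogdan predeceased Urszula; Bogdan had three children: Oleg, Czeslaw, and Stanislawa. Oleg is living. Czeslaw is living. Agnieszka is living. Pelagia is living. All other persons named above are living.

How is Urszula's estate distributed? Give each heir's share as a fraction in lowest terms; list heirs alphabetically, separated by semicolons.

Agnieszka 1/8; Czeslaw 1/24; Franciszka 1/24; Grzegorz 1/4; Mieczyslaw 1/12; Oleg 1/24; Pelagia 1/4; Radoslaw 1/12; Stanislawa 1/24; Zofia 1/24

There is no surviving spouse, so the entire estate passes to Urszula's descendants per stirpes.
The estate is divided into 4 equal shares of 1/4 among Jolanta, Tadeusz, Ireneusz, Pelagia.
Jolanta predeceased; the 1/4 allotted to Jolanta's branch passes to Jolanta's issue by representation.
The 1/4 is divided into 3 equal shares of 1/12 among Mieczyslaw, Eliasz, Radoslaw.
Mieczyslaw is living and takes 1/12.
Eliasz predeceased; the 1/12 allotted to Eliasz's branch passes to Eliasz's issue by representation.
The 1/12 is divided into 2 equal shares of 1/24 among Zofia, Franciszka.
Zofia is living and takes 1/24.
Franciszka is living and takes 1/24.
Radoslaw is living and takes 1/12.
Tadeusz predeceased; the 1/4 allotted to Tadeusz's branch passes to Tadeusz's issue by representation.
Danuta's line is the sole branch at this level, so the full 1/4 passes to Danuta's issue by representation.
Grzegorz is the sole taker at this level and receives the full 1/4.
Ireneusz predeceased; the 1/4 allotted to Ireneusz's branch passes to Ireneusz's issue by representation.
The 1/4 is divided into 2 equal shares of 1/8 among Bogdan, Agnieszka.
Bogdan predeceased; the 1/8 allotted to Bogdan's branch passes to Bogdan's issue by representation.
The 1/8 is divided into 3 equal shares of 1/24 among Oleg, Czeslaw, Stanislawa.
Oleg is living and takes 1/24.
Czeslaw is living and takes 1/24.
Stanislawa is living and takes 1/24.
Agnieszka is living and takes 1/8.
Pelagia is living and takes 1/4.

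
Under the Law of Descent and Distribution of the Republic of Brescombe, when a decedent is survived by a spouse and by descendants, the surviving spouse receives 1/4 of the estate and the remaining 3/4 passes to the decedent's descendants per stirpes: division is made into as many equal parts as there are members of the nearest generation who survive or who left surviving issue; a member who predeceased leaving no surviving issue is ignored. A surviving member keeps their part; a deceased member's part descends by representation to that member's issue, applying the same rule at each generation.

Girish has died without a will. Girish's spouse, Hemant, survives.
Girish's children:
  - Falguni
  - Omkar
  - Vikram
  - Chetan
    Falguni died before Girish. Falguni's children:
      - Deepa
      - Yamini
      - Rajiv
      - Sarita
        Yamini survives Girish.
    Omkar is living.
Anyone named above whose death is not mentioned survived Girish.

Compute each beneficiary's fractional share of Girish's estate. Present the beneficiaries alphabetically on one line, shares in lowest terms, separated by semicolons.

Chetan 3/16; Deepa 3/64; Hemant 1/4; Omkar 3/16; Rajiv 3/64; Sarita 3/64; Vikram 3/16; Yamini 3/64

Hemant, as surviving spouse, takes 1/4.
The remaining 3/4 passes to Girish's descendants per stirpes.
The 3/4 is divided into 4 equal shares of 3/16 among Falguni, Omkar, Vikram, Chetan.
Falguni predeceased; the 3/16 allotted to Falguni's branch passes to Falguni's issue by representation.
The 3/16 is divided into 4 equal shares of 3/64 among Deepa, Yamini, Rajiv, Sarita.
Deepa is living and takes 3/64.
Yamini is living and takes 3/64.
Rajiv is living and takes 3/64.
Sarita is living and takes 3/64.
Omkar is living and takes 3/16.
Vikram is living and takes 3/16.
Chetan is living and takes 3/16.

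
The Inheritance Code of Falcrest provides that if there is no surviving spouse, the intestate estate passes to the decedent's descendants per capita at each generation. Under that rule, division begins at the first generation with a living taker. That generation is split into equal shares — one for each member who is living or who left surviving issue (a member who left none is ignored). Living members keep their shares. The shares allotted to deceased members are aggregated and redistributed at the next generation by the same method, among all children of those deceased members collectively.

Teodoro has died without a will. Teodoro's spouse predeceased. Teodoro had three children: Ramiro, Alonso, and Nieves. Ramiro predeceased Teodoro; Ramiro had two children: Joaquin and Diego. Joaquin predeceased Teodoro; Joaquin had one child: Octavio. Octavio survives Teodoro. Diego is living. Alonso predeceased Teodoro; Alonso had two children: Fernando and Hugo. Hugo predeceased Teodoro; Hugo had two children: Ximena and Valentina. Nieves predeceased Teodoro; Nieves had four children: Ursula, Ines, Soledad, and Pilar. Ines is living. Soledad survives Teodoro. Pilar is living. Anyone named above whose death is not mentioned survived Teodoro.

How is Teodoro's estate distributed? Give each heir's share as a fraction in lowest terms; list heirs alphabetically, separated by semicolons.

There is no surviving spouse, so the entire estate passes to Teodoro's descendants per capita at each generation.
No one at generation 1 (Ramiro, Alonso, Nieves) is living; moving to the next generation.
At generation 2 (Joaquin, Diego, Fernando, Hugo, Ursula, Ines, Soledad, Pilar) there are 8 shares of (1)/8 = 1/8 each.
Living: Diego, Fernando, Ursula, Ines, Soledad, and Pilar — each takes 1/8.
Deceased: Joaquin and Hugo. Their combined 1/4 is pooled and carried to generation 3.
At generation 3 (Octavio, Ximena, Valentina) there are 3 shares of (1/4)/3 = 1/12 each.
Living: Octavio, Ximena, and Valentina — each takes 1/12.

Diego 1/8; Fernando 1/8; Ines 1/8; Octavio 1/12; Pilar 1/8; Soledad 1/8; Ursula 1/8; Valentina 1/12; Ximena 1/12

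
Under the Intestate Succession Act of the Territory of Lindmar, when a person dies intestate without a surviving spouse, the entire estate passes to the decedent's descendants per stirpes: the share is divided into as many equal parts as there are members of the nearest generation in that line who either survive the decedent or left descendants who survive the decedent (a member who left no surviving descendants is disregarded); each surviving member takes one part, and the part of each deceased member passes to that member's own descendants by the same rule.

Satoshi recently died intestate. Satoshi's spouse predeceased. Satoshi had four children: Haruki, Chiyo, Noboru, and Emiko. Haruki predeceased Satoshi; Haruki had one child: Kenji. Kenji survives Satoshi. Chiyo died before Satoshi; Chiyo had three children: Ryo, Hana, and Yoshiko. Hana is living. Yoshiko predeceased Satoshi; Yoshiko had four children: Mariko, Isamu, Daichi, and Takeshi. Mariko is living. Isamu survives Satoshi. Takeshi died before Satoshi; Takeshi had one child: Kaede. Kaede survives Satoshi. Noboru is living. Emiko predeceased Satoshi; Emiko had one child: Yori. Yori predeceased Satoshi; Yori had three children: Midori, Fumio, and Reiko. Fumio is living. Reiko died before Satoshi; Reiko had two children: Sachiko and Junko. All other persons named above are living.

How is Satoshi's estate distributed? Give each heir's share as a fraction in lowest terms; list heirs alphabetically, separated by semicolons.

There is no surviving spouse, so the entire estate passes to Satoshi's descendants per stirpes.
The estate is divided into 4 equal shares of 1/4 among Haruki, Chiyo, Noboru, Emiko.
Haruki predeceased; the 1/4 allotted to Haruki's branch passes to Haruki's issue by representation.
Kenji is the sole taker at this level and receives the full 1/4.
Chiyo predeceased; the 1/4 allotted to Chiyo's branch passes to Chiyo's issue by representation.
The 1/4 is divided into 3 equal shares of 1/12 among Ryo, Hana, Yoshiko.
Ryo is living and takes 1/12.
Hana is living and takes 1/12.
Yoshiko predeceased; the 1/12 allotted to Yoshiko's branch passes to Yoshiko's issue by representation.
The 1/12 is divided into 4 equal shares of 1/48 among Mariko, Isamu, Daichi, Takeshi.
Mariko is living and takes 1/48.
Isamu is living and takes 1/48.
Daichi is living and takes 1/48.
Takeshi predeceased; the 1/48 allotted to Takeshi's branch passes to Takeshi's issue by representation.
Kaede is the sole taker at this level and receives the full 1/48.
Noboru is living and takes 1/4.
Emiko predeceased; the 1/4 allotted to Emiko's branch passes to Emiko's issue by representation.
Yori's line is the sole branch at this level, so the full 1/4 passes to Yori's issue by representation.
The 1/4 is divided into 3 equal shares of 1/12 among Midori, Fumio, Reiko.
Midori is living and takes 1/12.
Fumio is living and takes 1/12.
Reiko predeceased; the 1/12 allotted to Reiko's branch passes to Reiko's issue by representation.
The 1/12 is divided into 2 equal shares of 1/24 among Sachiko, Junko.
Sachiko is living and takes 1/24.
Junko is living and takes 1/24.

Daichi 1/48; Fumio 1/12; Hana 1/12; Isamu 1/48; Junko 1/24; Kaede 1/48; Kenji 1/4; Mariko 1/48; Midori 1/12; Noboru 1/4; Ryo 1/12; Sachiko 1/24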